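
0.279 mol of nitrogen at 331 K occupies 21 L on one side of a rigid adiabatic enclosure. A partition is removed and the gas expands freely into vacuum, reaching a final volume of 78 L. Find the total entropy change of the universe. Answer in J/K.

For an ideal gas in free expansion Q = 0 and W = 0, so T is unchanged.
Entropy is a state function; using a reversible isothermal path, ΔS_gas = nR ln(V₂/V₁) = 0.279 × 8.314 × ln(78/21) = 3.04 J/K.
The insulated surroundings exchange no heat, so ΔS_surr = 0 and ΔS_universe = ΔS_gas.

ΔS_universe = 3.04 J/K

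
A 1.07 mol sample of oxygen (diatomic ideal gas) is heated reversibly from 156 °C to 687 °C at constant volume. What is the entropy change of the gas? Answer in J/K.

ΔS = 17.9 J/K

In kelvin: T₁ = 429.15 K, T₂ = 960.15 K. At constant volume, ΔS = nC_V ln(T₂/T₁) with C_V = 5R/2 = 20.79 J mol⁻¹ K⁻¹.
ΔS = 1.07 × 20.79 × ln(960.15/429.15) = 17.9 J/K.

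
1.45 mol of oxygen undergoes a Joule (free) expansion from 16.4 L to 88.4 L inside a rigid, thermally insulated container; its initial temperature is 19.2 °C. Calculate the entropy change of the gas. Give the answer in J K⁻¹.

ΔS_gas = 20.3 J/K

No heat is exchanged and no work is done, so the ideal-gas temperature stays constant.
Entropy is a state function; using a reversible isothermal path, ΔS_gas = nR ln(V₂/V₁) = 1.45 × 8.314 × ln(88.4/16.4) = 20.3 J/K.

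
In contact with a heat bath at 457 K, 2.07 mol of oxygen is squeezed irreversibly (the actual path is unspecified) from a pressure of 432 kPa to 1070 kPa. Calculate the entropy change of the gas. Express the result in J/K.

ΔS_gas = -15.6 J/K

Entropy is a state function, so ΔS_gas depends only on the end states.
For an isothermal ideal gas ΔS_gas = nR ln(P₁/P₂) = 2.07 × 8.314 × ln(432/1070) = -15.6 J/K.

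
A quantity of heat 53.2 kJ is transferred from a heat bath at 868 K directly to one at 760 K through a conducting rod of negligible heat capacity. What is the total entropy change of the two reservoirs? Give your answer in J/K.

ΔS_total = 8.71 J/K

ΔS_hot = −Q/T_H = −53200/868 = -61.29 J/K and ΔS_cold = +Q/T_C = 53200/760 = 70 J/K.
ΔS_total = -61.29 + 70 = 8.71 J/K, positive as the second law requires.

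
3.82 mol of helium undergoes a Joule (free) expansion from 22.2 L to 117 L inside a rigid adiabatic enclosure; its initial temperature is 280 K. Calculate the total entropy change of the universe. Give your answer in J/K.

ΔS_universe = 52.8 J/K

No heat is exchanged and no work is done, so the ideal-gas temperature stays constant.
Entropy is a state function; using a reversible isothermal path, ΔS_gas = nR ln(V₂/V₁) = 3.82 × 8.314 × ln(117/22.2) = 52.8 J/K.
The insulated surroundings exchange no heat, so ΔS_surr = 0 and ΔS_universe = ΔS_gas.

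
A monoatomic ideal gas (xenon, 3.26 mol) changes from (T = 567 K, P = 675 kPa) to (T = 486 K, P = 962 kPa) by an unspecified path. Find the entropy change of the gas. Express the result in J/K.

ΔS = nC_p ln(T₂/T₁) − nR ln(P₂/P₁), with C_p = 5R/2 = 20.79 J mol⁻¹ K⁻¹ for a monoatomic ideal gas.
ΔS = 3.26 × [20.79 × ln(486/567) − 8.314 × ln(962/675)] = -20 J/K.

ΔS = -20 J/K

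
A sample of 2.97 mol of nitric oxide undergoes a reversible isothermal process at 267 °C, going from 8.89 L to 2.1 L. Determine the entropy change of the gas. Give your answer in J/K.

ΔS_gas = -35.6 J/K

For an isothermal ideal gas ΔS_gas = nR ln(V₂/V₁) = 2.97 × 8.314 × ln(2.1/8.89) = -35.6 J/K.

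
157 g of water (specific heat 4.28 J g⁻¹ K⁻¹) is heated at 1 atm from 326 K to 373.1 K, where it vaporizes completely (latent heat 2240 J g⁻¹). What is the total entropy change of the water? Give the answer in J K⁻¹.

Warming step: ΔS₁ = m c ln(T_tr/T_i) = 157 × 4.28 × ln(373.1/326) = 90.68 J/K.
Phase change: ΔS₂ = +mL/T_tr = 157 × 2240 / 373.1 = 942.6 J/K.
ΔS_total = (90.68) + (942.6) = 1030 J/K.

ΔS = 1030 J/K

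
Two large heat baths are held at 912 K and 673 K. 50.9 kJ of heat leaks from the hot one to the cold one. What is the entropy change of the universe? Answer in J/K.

ΔS_total = 19.8 J/K

ΔS_hot = −Q/T_H = −50900/912 = -55.81 J/K and ΔS_cold = +Q/T_C = 50900/673 = 75.63 J/K.
ΔS_total = -55.81 + 75.63 = 19.8 J/K, positive as the second law requires.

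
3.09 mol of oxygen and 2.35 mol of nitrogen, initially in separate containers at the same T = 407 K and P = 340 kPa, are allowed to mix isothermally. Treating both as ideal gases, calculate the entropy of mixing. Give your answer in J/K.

ΔS_mix = 30.9 J/K

Mole fractions: x_A = 3.09/5.44 = 0.568, x_B = 0.432.
ΔS_mix = −R(n_A ln x_A + n_B ln x_B) = −8.314 × (3.09 ln 0.568 + 2.35 ln 0.432) = 30.9 J/K.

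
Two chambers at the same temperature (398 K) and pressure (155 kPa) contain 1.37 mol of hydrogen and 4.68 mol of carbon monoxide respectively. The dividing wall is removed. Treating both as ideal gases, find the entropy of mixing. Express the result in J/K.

Mole fractions: x_A = 1.37/6.05 = 0.226, x_B = 0.774.
ΔS_mix = −R(n_A ln x_A + n_B ln x_B) = −8.314 × (1.37 ln 0.226 + 4.68 ln 0.774) = 26.9 J/K.

ΔS_mix = 26.9 J/K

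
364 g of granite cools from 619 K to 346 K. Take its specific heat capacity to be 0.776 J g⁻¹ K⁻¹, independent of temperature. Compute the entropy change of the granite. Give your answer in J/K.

ΔS = -164 J/K

ΔS = ∫dQ_rev/T = m c ln(T₂/T₁) = 364 × 0.776 × ln(346/619) = -164 J/K.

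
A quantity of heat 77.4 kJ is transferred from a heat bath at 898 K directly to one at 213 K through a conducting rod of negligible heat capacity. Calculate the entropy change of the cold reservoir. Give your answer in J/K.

The cold reservoir gains heat Q, so ΔS_cold = +Q/T_C = 77400/213 = 363 J/K.

ΔS_cold = 363 J/K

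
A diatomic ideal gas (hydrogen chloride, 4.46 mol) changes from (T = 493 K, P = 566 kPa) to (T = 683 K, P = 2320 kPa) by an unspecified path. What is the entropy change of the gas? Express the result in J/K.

ΔS = -10 J/K

ΔS = nC_p ln(T₂/T₁) − nR ln(P₂/P₁), with C_p = 7R/2 = 29.1 J mol⁻¹ K⁻¹ for a diatomic ideal gas.
ΔS = 4.46 × [29.1 × ln(683/493) − 8.314 × ln(2320/566)] = -10 J/K.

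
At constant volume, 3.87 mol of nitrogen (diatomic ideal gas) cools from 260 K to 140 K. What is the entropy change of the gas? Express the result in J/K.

ΔS = -49.8 J/K

At constant volume, ΔS = nC_V ln(T₂/T₁) with C_V = 5R/2 = 20.79 J mol⁻¹ K⁻¹.
ΔS = 3.87 × 20.79 × ln(140/260) = -49.8 J/K.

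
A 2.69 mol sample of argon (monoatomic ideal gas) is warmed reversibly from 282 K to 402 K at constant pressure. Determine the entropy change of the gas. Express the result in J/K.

ΔS = 19.8 J/K

At constant pressure, ΔS = nC_p ln(T₂/T₁) with C_p = 5R/2 = 20.79 J mol⁻¹ K⁻¹.
ΔS = 2.69 × 20.79 × ln(402/282) = 19.8 J/K.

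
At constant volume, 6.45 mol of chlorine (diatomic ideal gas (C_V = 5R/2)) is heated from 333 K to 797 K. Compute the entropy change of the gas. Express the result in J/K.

ΔS = 117 J/K

At constant volume, ΔS = nC_V ln(T₂/T₁) with C_V = 5R/2 = 20.79 J mol⁻¹ K⁻¹.
ΔS = 6.45 × 20.79 × ln(797/333) = 117 J/K.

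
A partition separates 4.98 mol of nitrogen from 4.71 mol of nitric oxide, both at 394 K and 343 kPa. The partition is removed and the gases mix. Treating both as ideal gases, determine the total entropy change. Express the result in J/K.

ΔS_mix = 55.8 J/K

Mole fractions: x_A = 4.98/9.69 = 0.514, x_B = 0.486.
ΔS_mix = −R(n_A ln x_A + n_B ln x_B) = −8.314 × (4.98 ln 0.514 + 4.71 ln 0.486) = 55.8 J/K.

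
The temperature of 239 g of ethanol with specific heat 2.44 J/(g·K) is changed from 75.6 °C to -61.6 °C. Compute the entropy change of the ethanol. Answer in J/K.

ΔS = -292 J/K

In kelvin: T₁ = 348.75 K, T₂ = 211.55 K. ΔS = ∫dQ_rev/T = m c ln(T₂/T₁) = 239 × 2.44 × ln(211.55/348.75) = -292 J/K.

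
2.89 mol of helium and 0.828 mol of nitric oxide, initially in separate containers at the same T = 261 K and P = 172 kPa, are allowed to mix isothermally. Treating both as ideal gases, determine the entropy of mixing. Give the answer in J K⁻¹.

ΔS_mix = 16.4 J/K

Mole fractions: x_A = 2.89/3.72 = 0.777, x_B = 0.223.
ΔS_mix = −R(n_A ln x_A + n_B ln x_B) = −8.314 × (2.89 ln 0.777 + 0.828 ln 0.223) = 16.4 J/K.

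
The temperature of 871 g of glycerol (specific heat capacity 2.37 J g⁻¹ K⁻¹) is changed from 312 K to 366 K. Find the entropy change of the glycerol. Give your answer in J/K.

ΔS = ∫dQ_rev/T = m c ln(T₂/T₁) = 871 × 2.37 × ln(366/312) = 330 J/K.

ΔS = 330 J/K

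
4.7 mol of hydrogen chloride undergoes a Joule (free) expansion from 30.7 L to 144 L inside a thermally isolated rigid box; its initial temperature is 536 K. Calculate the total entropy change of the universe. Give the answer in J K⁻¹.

ΔS_universe = 60.4 J/K

For an ideal gas in free expansion Q = 0 and W = 0, so T is unchanged.
Entropy is a state function; using a reversible isothermal path, ΔS_gas = nR ln(V₂/V₁) = 4.7 × 8.314 × ln(144/30.7) = 60.4 J/K.
The insulated surroundings exchange no heat, so ΔS_surr = 0 and ΔS_universe = ΔS_gas.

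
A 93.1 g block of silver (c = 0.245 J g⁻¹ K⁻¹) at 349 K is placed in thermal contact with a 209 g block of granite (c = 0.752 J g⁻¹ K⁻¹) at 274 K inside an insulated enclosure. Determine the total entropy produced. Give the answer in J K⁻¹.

ΔS_total = 0.619 J/K

Energy balance: T_f = (m₁c₁T₁ + m₂c₂T₂)/(m₁c₁ + m₂c₂) = 283.51 K.
ΔS₁ = m₁c₁ ln(T_f/T₁) = 22.8095 × ln(283.51/349) = -4.741 J/K.
ΔS₂ = m₂c₂ ln(T_f/T₂) = 157.168 × ln(283.51/274) = 5.36 J/K.
ΔS_total = -4.741 + 5.36 = 0.619 J/K.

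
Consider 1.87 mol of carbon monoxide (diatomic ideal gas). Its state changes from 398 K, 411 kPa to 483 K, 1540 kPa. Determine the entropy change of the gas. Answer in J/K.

ΔS = nC_p ln(T₂/T₁) − nR ln(P₂/P₁), with C_p = 7R/2 = 29.1 J mol⁻¹ K⁻¹ for a diatomic ideal gas.
ΔS = 1.87 × [29.1 × ln(483/398) − 8.314 × ln(1540/411)] = -10 J/K.

ΔS = -10 J/K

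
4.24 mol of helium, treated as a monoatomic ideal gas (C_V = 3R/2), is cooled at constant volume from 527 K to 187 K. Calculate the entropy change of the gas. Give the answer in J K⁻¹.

ΔS = -54.8 J/K

At constant volume, ΔS = nC_V ln(T₂/T₁) with C_V = 3R/2 = 12.47 J mol⁻¹ K⁻¹.
ΔS = 4.24 × 12.47 × ln(187/527) = -54.8 J/K.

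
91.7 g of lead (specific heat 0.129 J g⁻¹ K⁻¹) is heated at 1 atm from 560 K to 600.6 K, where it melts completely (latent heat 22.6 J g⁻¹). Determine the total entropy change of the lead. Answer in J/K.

Warming step: ΔS₁ = m c ln(T_tr/T_i) = 91.7 × 0.129 × ln(600.6/560) = 0.828 J/K.
Phase change: ΔS₂ = +mL/T_tr = 91.7 × 22.6 / 600.6 = 3.451 J/K.
ΔS_total = (0.828) + (3.451) = 4.28 J/K.

ΔS = 4.28 J/K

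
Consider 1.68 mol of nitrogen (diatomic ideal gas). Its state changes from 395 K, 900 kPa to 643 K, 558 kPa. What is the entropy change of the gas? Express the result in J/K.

ΔS = nC_p ln(T₂/T₁) − nR ln(P₂/P₁), with C_p = 7R/2 = 29.1 J mol⁻¹ K⁻¹ for a diatomic ideal gas.
ΔS = 1.68 × [29.1 × ln(643/395) − 8.314 × ln(558/900)] = 30.5 J/K.

ΔS = 30.5 J/K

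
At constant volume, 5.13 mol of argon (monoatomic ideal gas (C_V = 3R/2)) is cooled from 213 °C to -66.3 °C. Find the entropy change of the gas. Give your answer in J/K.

In kelvin: T₁ = 486.15 K, T₂ = 206.85 K. At constant volume, ΔS = nC_V ln(T₂/T₁) with C_V = 3R/2 = 12.47 J mol⁻¹ K⁻¹.
ΔS = 5.13 × 12.47 × ln(206.85/486.15) = -54.7 J/K.

ΔS = -54.7 J/K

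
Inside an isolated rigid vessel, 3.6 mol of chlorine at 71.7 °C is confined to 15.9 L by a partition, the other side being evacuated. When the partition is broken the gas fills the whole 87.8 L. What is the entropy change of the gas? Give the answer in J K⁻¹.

No heat is exchanged and no work is done, so the ideal-gas temperature stays constant.
Entropy is a state function; using a reversible isothermal path, ΔS_gas = nR ln(V₂/V₁) = 3.6 × 8.314 × ln(87.8/15.9) = 51.1 J/K.

ΔS_gas = 51.1 J/K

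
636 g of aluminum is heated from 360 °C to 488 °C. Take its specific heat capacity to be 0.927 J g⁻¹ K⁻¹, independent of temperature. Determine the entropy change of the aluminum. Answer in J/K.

In kelvin: T₁ = 633.15 K, T₂ = 761.15 K. ΔS = ∫dQ_rev/T = m c ln(T₂/T₁) = 636 × 0.927 × ln(761.15/633.15) = 109 J/K.

ΔS = 109 J/K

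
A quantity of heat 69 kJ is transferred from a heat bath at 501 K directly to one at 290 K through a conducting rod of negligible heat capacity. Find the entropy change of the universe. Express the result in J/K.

ΔS_total = 100 J/K

ΔS_hot = −Q/T_H = −69000/501 = -137.7 J/K and ΔS_cold = +Q/T_C = 69000/290 = 237.9 J/K.
ΔS_total = -137.7 + 237.9 = 100 J/K, positive as the second law requires.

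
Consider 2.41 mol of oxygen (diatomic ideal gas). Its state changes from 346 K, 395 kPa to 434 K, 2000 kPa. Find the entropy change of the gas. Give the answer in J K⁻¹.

ΔS = nC_p ln(T₂/T₁) − nR ln(P₂/P₁), with C_p = 7R/2 = 29.1 J mol⁻¹ K⁻¹ for a diatomic ideal gas.
ΔS = 2.41 × [29.1 × ln(434/346) − 8.314 × ln(2000/395)] = -16.6 J/K.

ΔS = -16.6 J/K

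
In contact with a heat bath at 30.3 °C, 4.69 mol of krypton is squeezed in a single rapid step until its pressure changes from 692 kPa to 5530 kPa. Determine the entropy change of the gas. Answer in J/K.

Entropy is a state function, so ΔS_gas depends only on the end states.
For an isothermal ideal gas ΔS_gas = nR ln(P₁/P₂) = 4.69 × 8.314 × ln(692/5530) = -81 J/K.

ΔS_gas = -81 J/K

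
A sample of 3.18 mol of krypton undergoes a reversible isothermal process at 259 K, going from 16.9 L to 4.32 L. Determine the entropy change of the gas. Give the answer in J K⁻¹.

For an isothermal ideal gas ΔS_gas = nR ln(V₂/V₁) = 3.18 × 8.314 × ln(4.32/16.9) = -36.1 J/K.

ΔS_gas = -36.1 J/K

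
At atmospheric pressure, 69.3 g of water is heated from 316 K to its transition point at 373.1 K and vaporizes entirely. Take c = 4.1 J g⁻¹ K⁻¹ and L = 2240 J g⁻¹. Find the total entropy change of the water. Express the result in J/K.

Warming step: ΔS₁ = m c ln(T_tr/T_i) = 69.3 × 4.1 × ln(373.1/316) = 47.2 J/K.
Phase change: ΔS₂ = +mL/T_tr = 69.3 × 2240 / 373.1 = 416.1 J/K.
ΔS_total = (47.2) + (416.1) = 463 J/K.

ΔS = 463 J/K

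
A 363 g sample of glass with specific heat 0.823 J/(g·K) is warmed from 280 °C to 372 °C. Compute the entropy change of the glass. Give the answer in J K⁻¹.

ΔS = 46 J/K

In kelvin: T₁ = 553.15 K, T₂ = 645.15 K. ΔS = ∫dQ_rev/T = m c ln(T₂/T₁) = 363 × 0.823 × ln(645.15/553.15) = 46 J/K.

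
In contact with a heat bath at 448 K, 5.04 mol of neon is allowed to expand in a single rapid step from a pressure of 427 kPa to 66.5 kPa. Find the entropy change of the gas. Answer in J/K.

ΔS_gas = 77.9 J/K

Entropy is a state function, so ΔS_gas depends only on the end states.
For an isothermal ideal gas ΔS_gas = nR ln(P₁/P₂) = 5.04 × 8.314 × ln(427/66.5) = 77.9 J/K.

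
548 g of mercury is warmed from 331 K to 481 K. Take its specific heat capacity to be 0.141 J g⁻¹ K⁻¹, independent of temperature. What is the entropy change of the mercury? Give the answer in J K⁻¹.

ΔS = 28.9 J/K

ΔS = ∫dQ_rev/T = m c ln(T₂/T₁) = 548 × 0.141 × ln(481/331) = 28.9 J/K.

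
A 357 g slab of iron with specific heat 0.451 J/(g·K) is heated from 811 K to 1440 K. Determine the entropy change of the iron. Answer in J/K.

ΔS = ∫dQ_rev/T = m c ln(T₂/T₁) = 357 × 0.451 × ln(1440/811) = 92.4 J/K.

ΔS = 92.4 J/K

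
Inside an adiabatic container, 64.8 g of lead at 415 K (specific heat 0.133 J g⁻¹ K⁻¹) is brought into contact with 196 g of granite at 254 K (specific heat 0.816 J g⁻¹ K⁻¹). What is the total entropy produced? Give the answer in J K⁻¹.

ΔS_total = 1.15 J/K

Energy balance: T_f = (m₁c₁T₁ + m₂c₂T₂)/(m₁c₁ + m₂c₂) = 262.23 K.
ΔS₁ = m₁c₁ ln(T_f/T₁) = 8.6184 × ln(262.23/415) = -3.956 J/K.
ΔS₂ = m₂c₂ ln(T_f/T₂) = 159.936 × ln(262.23/254) = 5.101 J/K.
ΔS_total = -3.956 + 5.101 = 1.15 J/K.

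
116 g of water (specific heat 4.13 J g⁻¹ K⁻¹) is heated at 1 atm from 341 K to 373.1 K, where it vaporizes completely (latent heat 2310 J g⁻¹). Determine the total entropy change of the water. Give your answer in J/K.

ΔS = 761 J/K

Warming step: ΔS₁ = m c ln(T_tr/T_i) = 116 × 4.13 × ln(373.1/341) = 43.1 J/K.
Phase change: ΔS₂ = +mL/T_tr = 116 × 2310 / 373.1 = 718.2 J/K.
ΔS_total = (43.1) + (718.2) = 761 J/K.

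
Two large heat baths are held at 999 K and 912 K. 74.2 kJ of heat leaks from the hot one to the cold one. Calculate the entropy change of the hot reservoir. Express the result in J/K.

The hot reservoir loses heat Q, so ΔS_hot = −Q/T_H = −74200/999 = -74.3 J/K.

ΔS_hot = -74.3 J/K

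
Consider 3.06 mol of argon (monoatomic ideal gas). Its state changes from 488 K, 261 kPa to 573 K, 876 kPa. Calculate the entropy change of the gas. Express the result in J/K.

ΔS = -20.6 J/K

ΔS = nC_p ln(T₂/T₁) − nR ln(P₂/P₁), with C_p = 5R/2 = 20.79 J mol⁻¹ K⁻¹ for a monoatomic ideal gas.
ΔS = 3.06 × [20.79 × ln(573/488) − 8.314 × ln(876/261)] = -20.6 J/K.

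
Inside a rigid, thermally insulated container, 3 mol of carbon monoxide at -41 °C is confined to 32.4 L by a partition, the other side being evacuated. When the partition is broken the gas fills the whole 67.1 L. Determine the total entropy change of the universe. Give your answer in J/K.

No heat is exchanged and no work is done, so the ideal-gas temperature stays constant.
Entropy is a state function; using a reversible isothermal path, ΔS_gas = nR ln(V₂/V₁) = 3 × 8.314 × ln(67.1/32.4) = 18.2 J/K.
The insulated surroundings exchange no heat, so ΔS_surr = 0 and ΔS_universe = ΔS_gas.

ΔS_universe = 18.2 J/K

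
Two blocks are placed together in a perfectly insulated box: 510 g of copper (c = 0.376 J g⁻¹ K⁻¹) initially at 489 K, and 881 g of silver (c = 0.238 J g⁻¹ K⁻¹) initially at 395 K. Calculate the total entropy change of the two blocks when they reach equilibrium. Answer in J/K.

ΔS_total = 2.29 J/K

Energy balance: T_f = (m₁c₁T₁ + m₂c₂T₂)/(m₁c₁ + m₂c₂) = 439.9 K.
ΔS₁ = m₁c₁ ln(T_f/T₁) = 191.76 × ln(439.9/489) = -20.29 J/K.
ΔS₂ = m₂c₂ ln(T_f/T₂) = 209.678 × ln(439.9/395) = 22.58 J/K.
ΔS_total = -20.29 + 22.58 = 2.29 J/K.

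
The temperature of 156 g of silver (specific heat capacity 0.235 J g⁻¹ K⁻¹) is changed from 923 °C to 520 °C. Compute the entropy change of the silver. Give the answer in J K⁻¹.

In kelvin: T₁ = 1196.15 K, T₂ = 793.15 K. ΔS = ∫dQ_rev/T = m c ln(T₂/T₁) = 156 × 0.235 × ln(793.15/1196.15) = -15.1 J/K.

ΔS = -15.1 J/K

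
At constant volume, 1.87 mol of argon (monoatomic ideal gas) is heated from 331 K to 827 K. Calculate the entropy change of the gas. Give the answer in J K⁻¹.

ΔS = 21.4 J/K

At constant volume, ΔS = nC_V ln(T₂/T₁) with C_V = 3R/2 = 12.47 J mol⁻¹ K⁻¹.
ΔS = 1.87 × 12.47 × ln(827/331) = 21.4 J/K.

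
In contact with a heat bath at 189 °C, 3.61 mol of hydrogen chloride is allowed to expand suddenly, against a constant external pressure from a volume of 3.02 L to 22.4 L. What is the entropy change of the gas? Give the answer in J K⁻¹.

ΔS_gas = 60.1 J/K

Entropy is a state function, so ΔS_gas depends only on the end states.
For an isothermal ideal gas ΔS_gas = nR ln(V₂/V₁) = 3.61 × 8.314 × ln(22.4/3.02) = 60.1 J/K.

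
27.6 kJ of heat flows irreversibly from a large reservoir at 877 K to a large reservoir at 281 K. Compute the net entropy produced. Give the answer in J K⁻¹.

ΔS_total = 66.7 J/K

ΔS_hot = −Q/T_H = −27600/877 = -31.4709 J/K and ΔS_cold = +Q/T_C = 27600/281 = 98.2206 J/K.
ΔS_total = -31.4709 + 98.2206 = 66.7 J/K, positive as the second law requires.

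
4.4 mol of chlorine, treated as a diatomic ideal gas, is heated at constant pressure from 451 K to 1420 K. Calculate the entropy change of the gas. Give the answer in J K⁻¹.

At constant pressure, ΔS = nC_p ln(T₂/T₁) with C_p = 7R/2 = 29.1 J mol⁻¹ K⁻¹.
ΔS = 4.4 × 29.1 × ln(1420/451) = 147 J/K.

ΔS = 147 J/K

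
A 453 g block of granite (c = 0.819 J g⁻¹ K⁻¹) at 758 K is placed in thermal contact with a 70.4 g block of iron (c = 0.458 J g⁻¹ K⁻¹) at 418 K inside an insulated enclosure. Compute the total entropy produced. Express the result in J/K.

Energy balance: T_f = (m₁c₁T₁ + m₂c₂T₂)/(m₁c₁ + m₂c₂) = 730.81 K.
ΔS₁ = m₁c₁ ln(T_f/T₁) = 371.007 × ln(730.81/758) = -13.55 J/K.
ΔS₂ = m₂c₂ ln(T_f/T₂) = 32.2432 × ln(730.81/418) = 18.01 J/K.
ΔS_total = -13.55 + 18.01 = 4.46 J/K.

ΔS_total = 4.46 J/K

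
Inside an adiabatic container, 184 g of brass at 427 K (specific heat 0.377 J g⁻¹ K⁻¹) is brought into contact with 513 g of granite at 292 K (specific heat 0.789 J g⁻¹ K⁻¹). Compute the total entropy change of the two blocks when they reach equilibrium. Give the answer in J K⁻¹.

Energy balance: T_f = (m₁c₁T₁ + m₂c₂T₂)/(m₁c₁ + m₂c₂) = 311.75 K.
ΔS₁ = m₁c₁ ln(T_f/T₁) = 69.368 × ln(311.75/427) = -21.82 J/K.
ΔS₂ = m₂c₂ ln(T_f/T₂) = 404.757 × ln(311.75/292) = 26.49 J/K.
ΔS_total = -21.82 + 26.49 = 4.67 J/K.

ΔS_total = 4.67 J/K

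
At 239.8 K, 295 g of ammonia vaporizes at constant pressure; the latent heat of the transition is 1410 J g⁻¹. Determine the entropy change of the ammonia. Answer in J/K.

ΔS = 1730 J/K

Heat absorbed by the substance: Q = mL = 295 × 1410 = 415950 J.
At constant T, ΔS = Q_rev/T = 415950 / 239.8 = 1730 J/K.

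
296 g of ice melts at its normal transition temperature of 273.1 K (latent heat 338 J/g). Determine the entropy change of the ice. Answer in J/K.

ΔS = 366 J/K

Heat absorbed by the substance: Q = mL = 296 × 338 = 100048 J.
At constant T, ΔS = Q_rev/T = 100048 / 273.1 = 366 J/K.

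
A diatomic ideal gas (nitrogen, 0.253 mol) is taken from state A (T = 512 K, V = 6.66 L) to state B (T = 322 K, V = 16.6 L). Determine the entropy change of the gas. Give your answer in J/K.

ΔS = -0.518 J/K

Entropy is a state function: ΔS = nC_V ln(T₂/T₁) + nR ln(V₂/V₁), with C_V = 5R/2 = 20.79 J mol⁻¹ K⁻¹ for a diatomic ideal gas.
ΔS = 0.253 × [20.79 × ln(322/512) + 8.314 × ln(16.6/6.66)] = -0.518 J/K.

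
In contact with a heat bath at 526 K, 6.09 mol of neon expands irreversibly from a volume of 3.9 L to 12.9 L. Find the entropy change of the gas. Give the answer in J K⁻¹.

Entropy is a state function, so ΔS_gas depends only on the end states.
For an isothermal ideal gas ΔS_gas = nR ln(V₂/V₁) = 6.09 × 8.314 × ln(12.9/3.9) = 60.6 J/K.

ΔS_gas = 60.6 J/K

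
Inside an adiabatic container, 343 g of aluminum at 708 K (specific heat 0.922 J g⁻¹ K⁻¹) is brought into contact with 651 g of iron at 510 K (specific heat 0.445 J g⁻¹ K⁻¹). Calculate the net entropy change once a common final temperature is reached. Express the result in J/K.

Energy balance: T_f = (m₁c₁T₁ + m₂c₂T₂)/(m₁c₁ + m₂c₂) = 613.34 K.
ΔS₁ = m₁c₁ ln(T_f/T₁) = 316.246 × ln(613.34/708) = -45.39 J/K.
ΔS₂ = m₂c₂ ln(T_f/T₂) = 289.695 × ln(613.34/510) = 53.45 J/K.
ΔS_total = -45.39 + 53.45 = 8.06 J/K.

ΔS_total = 8.06 J/K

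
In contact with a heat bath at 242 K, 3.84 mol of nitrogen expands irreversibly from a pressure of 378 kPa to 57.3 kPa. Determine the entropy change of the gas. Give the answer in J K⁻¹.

Entropy is a state function, so ΔS_gas depends only on the end states.
For an isothermal ideal gas ΔS_gas = nR ln(P₁/P₂) = 3.84 × 8.314 × ln(378/57.3) = 60.2 J/K.

ΔS_gas = 60.2 J/K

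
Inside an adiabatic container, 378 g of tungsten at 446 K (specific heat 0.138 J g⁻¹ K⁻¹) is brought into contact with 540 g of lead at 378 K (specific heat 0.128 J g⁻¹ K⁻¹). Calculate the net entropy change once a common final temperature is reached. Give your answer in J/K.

ΔS_total = 0.409 J/K

Energy balance: T_f = (m₁c₁T₁ + m₂c₂T₂)/(m₁c₁ + m₂c₂) = 407.25 K.
ΔS₁ = m₁c₁ ln(T_f/T₁) = 52.164 × ln(407.25/446) = -4.742 J/K.
ΔS₂ = m₂c₂ ln(T_f/T₂) = 69.12 × ln(407.25/378) = 5.151 J/K.
ΔS_total = -4.742 + 5.151 = 0.409 J/K.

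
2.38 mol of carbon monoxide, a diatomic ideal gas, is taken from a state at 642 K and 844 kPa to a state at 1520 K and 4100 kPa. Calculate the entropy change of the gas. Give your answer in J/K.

ΔS = nC_p ln(T₂/T₁) − nR ln(P₂/P₁), with C_p = 7R/2 = 29.1 J mol⁻¹ K⁻¹ for a diatomic ideal gas.
ΔS = 2.38 × [29.1 × ln(1520/642) − 8.314 × ln(4100/844)] = 28.4 J/K.

ΔS = 28.4 J/K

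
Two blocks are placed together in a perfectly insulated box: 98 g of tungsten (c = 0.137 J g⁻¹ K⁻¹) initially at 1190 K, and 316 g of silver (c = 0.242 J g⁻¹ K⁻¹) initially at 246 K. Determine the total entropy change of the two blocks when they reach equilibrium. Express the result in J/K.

ΔS_total = 19.6 J/K

Energy balance: T_f = (m₁c₁T₁ + m₂c₂T₂)/(m₁c₁ + m₂c₂) = 386.98 K.
ΔS₁ = m₁c₁ ln(T_f/T₁) = 13.426 × ln(386.98/1190) = -15.08 J/K.
ΔS₂ = m₂c₂ ln(T_f/T₂) = 76.472 × ln(386.98/246) = 34.65 J/K.
ΔS_total = -15.08 + 34.65 = 19.6 J/K.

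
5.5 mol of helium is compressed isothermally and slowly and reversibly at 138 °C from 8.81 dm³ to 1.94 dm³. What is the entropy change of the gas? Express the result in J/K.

ΔS_gas = -69.2 J/K

For an isothermal ideal gas ΔS_gas = nR ln(V₂/V₁) = 5.5 × 8.314 × ln(1.94/8.81) = -69.2 J/K.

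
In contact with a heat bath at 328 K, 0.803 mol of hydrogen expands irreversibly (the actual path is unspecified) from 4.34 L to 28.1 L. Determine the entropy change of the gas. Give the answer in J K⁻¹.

ΔS_gas = 12.5 J/K

Entropy is a state function, so ΔS_gas depends only on the end states.
For an isothermal ideal gas ΔS_gas = nR ln(V₂/V₁) = 0.803 × 8.314 × ln(28.1/4.34) = 12.5 J/K.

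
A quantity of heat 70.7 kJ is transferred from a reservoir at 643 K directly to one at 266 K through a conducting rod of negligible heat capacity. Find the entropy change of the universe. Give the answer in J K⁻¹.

ΔS_total = 156 J/K

ΔS_hot = −Q/T_H = −70700/643 = -110 J/K and ΔS_cold = +Q/T_C = 70700/266 = 265.8 J/K.
ΔS_total = -110 + 265.8 = 156 J/K, positive as the second law requires.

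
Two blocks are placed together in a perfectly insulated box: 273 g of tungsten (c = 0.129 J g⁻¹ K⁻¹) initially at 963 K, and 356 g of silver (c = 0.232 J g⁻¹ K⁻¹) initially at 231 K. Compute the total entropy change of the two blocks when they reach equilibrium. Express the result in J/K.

ΔS_total = 28.2 J/K

Energy balance: T_f = (m₁c₁T₁ + m₂c₂T₂)/(m₁c₁ + m₂c₂) = 449.82 K.
ΔS₁ = m₁c₁ ln(T_f/T₁) = 35.217 × ln(449.82/963) = -26.81 J/K.
ΔS₂ = m₂c₂ ln(T_f/T₂) = 82.592 × ln(449.82/231) = 55.04 J/K.
ΔS_total = -26.81 + 55.04 = 28.2 J/K.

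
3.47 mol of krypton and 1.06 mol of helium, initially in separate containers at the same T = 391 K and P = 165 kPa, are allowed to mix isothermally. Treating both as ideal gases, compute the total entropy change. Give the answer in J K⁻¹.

Mole fractions: x_A = 3.47/4.53 = 0.766, x_B = 0.234.
ΔS_mix = −R(n_A ln x_A + n_B ln x_B) = −8.314 × (3.47 ln 0.766 + 1.06 ln 0.234) = 20.5 J/K.

ΔS_mix = 20.5 J/K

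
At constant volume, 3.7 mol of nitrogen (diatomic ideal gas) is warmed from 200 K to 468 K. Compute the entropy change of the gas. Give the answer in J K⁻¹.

At constant volume, ΔS = nC_V ln(T₂/T₁) with C_V = 5R/2 = 20.79 J mol⁻¹ K⁻¹.
ΔS = 3.7 × 20.79 × ln(468/200) = 65.4 J/K.

ΔS = 65.4 J/K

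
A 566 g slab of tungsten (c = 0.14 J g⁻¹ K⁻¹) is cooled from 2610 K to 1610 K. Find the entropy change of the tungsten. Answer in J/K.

ΔS = -38.3 J/K

ΔS = ∫dQ_rev/T = m c ln(T₂/T₁) = 566 × 0.14 × ln(1610/2610) = -38.3 J/K.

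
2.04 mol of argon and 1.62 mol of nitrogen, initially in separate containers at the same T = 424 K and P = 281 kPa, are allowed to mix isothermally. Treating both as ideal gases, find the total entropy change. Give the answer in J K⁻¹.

Mole fractions: x_A = 2.04/3.66 = 0.557, x_B = 0.443.
ΔS_mix = −R(n_A ln x_A + n_B ln x_B) = −8.314 × (2.04 ln 0.557 + 1.62 ln 0.443) = 20.9 J/K.

ΔS_mix = 20.9 J/K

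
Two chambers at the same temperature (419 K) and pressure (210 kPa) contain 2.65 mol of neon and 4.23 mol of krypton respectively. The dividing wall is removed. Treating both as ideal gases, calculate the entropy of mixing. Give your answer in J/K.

ΔS_mix = 38.1 J/K

Mole fractions: x_A = 2.65/6.88 = 0.385, x_B = 0.615.
ΔS_mix = −R(n_A ln x_A + n_B ln x_B) = −8.314 × (2.65 ln 0.385 + 4.23 ln 0.615) = 38.1 J/K.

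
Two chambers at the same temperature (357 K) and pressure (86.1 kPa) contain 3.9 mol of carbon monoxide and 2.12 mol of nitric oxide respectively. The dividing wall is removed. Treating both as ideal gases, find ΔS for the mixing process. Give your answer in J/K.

Mole fractions: x_A = 3.9/6.02 = 0.648, x_B = 0.352.
ΔS_mix = −R(n_A ln x_A + n_B ln x_B) = −8.314 × (3.9 ln 0.648 + 2.12 ln 0.352) = 32.5 J/K.

ΔS_mix = 32.5 J/K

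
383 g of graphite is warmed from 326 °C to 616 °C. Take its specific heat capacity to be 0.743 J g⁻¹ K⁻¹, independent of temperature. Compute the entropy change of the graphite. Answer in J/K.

In kelvin: T₁ = 599.15 K, T₂ = 889.15 K. ΔS = ∫dQ_rev/T = m c ln(T₂/T₁) = 383 × 0.743 × ln(889.15/599.15) = 112 J/K.

ΔS = 112 J/K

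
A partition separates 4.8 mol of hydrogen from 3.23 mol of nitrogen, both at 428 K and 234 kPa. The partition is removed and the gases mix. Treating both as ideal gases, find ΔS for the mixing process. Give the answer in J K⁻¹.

Mole fractions: x_A = 4.8/8.03 = 0.598, x_B = 0.402.
ΔS_mix = −R(n_A ln x_A + n_B ln x_B) = −8.314 × (4.8 ln 0.598 + 3.23 ln 0.402) = 45 J/K.

ΔS_mix = 45 J/K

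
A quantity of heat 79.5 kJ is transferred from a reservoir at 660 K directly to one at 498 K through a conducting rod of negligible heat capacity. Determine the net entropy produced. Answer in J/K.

ΔS_hot = −Q/T_H = −79500/660 = -120.45 J/K and ΔS_cold = +Q/T_C = 79500/498 = 159.64 J/K.
ΔS_total = -120.45 + 159.64 = 39.2 J/K, positive as the second law requires.

ΔS_total = 39.2 J/K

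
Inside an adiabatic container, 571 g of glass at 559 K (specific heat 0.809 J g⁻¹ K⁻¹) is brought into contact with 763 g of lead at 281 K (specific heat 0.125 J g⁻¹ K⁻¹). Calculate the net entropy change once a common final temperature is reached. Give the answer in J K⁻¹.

ΔS_total = 16 J/K

Energy balance: T_f = (m₁c₁T₁ + m₂c₂T₂)/(m₁c₁ + m₂c₂) = 511.42 K.
ΔS₁ = m₁c₁ ln(T_f/T₁) = 461.939 × ln(511.42/559) = -41.09 J/K.
ΔS₂ = m₂c₂ ln(T_f/T₂) = 95.375 × ln(511.42/281) = 57.11 J/K.
ΔS_total = -41.09 + 57.11 = 16 J/K.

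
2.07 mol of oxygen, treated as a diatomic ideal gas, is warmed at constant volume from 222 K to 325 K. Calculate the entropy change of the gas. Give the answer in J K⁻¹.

ΔS = 16.4 J/K

At constant volume, ΔS = nC_V ln(T₂/T₁) with C_V = 5R/2 = 20.79 J mol⁻¹ K⁻¹.
ΔS = 2.07 × 20.79 × ln(325/222) = 16.4 J/K.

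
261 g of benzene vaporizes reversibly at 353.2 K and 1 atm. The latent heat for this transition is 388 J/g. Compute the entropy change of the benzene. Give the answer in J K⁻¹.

ΔS = 287 J/K

Heat absorbed by the substance: Q = mL = 261 × 388 = 101268 J.
At constant T, ΔS = Q_rev/T = 101268 / 353.2 = 287 J/K.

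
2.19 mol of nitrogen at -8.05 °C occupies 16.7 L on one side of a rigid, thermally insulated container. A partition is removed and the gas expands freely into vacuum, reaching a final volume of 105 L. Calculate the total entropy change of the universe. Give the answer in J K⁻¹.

ΔS_universe = 33.5 J/K

For an ideal gas in free expansion Q = 0 and W = 0, so T is unchanged.
Entropy is a state function; using a reversible isothermal path, ΔS_gas = nR ln(V₂/V₁) = 2.19 × 8.314 × ln(105/16.7) = 33.5 J/K.
The insulated surroundings exchange no heat, so ΔS_surr = 0 and ΔS_universe = ΔS_gas.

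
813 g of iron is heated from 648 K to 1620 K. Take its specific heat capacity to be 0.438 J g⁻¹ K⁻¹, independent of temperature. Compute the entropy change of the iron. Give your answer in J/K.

ΔS = 326 J/K

ΔS = ∫dQ_rev/T = m c ln(T₂/T₁) = 813 × 0.438 × ln(1620/648) = 326 J/K.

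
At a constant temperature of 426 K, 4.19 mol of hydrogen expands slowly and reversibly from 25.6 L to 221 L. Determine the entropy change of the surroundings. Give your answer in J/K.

ΔS_surr = -75.1 J/K

For an isothermal ideal gas ΔS_gas = nR ln(V₂/V₁) = 4.19 × 8.314 × ln(221/25.6) = 75.1 J/K.
The process is reversible, so ΔS_surr = −ΔS_gas = -75.1 J/K and ΔS_universe = 0.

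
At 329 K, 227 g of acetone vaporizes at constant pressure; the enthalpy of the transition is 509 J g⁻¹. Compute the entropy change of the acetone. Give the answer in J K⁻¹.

Heat absorbed by the substance: Q = mL = 227 × 509 = 115543 J.
At constant T, ΔS = Q_rev/T = 115543 / 329 = 351 J/K.

ΔS = 351 J/K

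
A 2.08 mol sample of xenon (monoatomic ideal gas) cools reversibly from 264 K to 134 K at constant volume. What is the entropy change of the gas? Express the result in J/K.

At constant volume, ΔS = nC_V ln(T₂/T₁) with C_V = 3R/2 = 12.47 J mol⁻¹ K⁻¹.
ΔS = 2.08 × 12.47 × ln(134/264) = -17.6 J/K.

ΔS = -17.6 J/K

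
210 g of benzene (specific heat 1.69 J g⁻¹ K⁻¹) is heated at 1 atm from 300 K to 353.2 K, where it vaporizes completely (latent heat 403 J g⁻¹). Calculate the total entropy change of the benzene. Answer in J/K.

ΔS = 298 J/K

Warming step: ΔS₁ = m c ln(T_tr/T_i) = 210 × 1.69 × ln(353.2/300) = 57.94 J/K.
Phase change: ΔS₂ = +mL/T_tr = 210 × 403 / 353.2 = 239.6 J/K.
ΔS_total = (57.94) + (239.6) = 298 J/K.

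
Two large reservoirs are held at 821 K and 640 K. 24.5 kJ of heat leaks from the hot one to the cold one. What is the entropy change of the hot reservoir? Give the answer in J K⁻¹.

The hot reservoir loses heat Q, so ΔS_hot = −Q/T_H = −24500/821 = -29.8 J/K.

ΔS_hot = -29.8 J/K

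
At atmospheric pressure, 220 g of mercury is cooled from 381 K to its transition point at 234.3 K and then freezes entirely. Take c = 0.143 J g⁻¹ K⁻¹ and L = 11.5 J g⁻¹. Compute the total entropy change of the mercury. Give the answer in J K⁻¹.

ΔS = -26.1 J/K

Cooling step: ΔS₁ = m c ln(T_tr/T_i) = 220 × 0.143 × ln(234.3/381) = -15.3 J/K.
Phase change: ΔS₂ = −mL/T_tr = −220 × 11.5 / 234.3 = -10.8 J/K.
ΔS_total = (-15.3) + (-10.8) = -26.1 J/K.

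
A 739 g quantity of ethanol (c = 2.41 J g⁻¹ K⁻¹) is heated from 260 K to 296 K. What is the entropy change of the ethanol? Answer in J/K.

ΔS = ∫dQ_rev/T = m c ln(T₂/T₁) = 739 × 2.41 × ln(296/260) = 231 J/K.

ΔS = 231 J/K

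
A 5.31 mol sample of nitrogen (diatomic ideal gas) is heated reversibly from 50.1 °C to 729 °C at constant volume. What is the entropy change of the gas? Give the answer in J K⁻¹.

ΔS = 125 J/K

In kelvin: T₁ = 323.25 K, T₂ = 1002.15 K. At constant volume, ΔS = nC_V ln(T₂/T₁) with C_V = 5R/2 = 20.79 J mol⁻¹ K⁻¹.
ΔS = 5.31 × 20.79 × ln(1002.15/323.25) = 125 J/K.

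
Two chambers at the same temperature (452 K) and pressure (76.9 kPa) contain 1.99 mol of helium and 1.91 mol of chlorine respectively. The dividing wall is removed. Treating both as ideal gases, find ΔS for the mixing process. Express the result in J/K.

ΔS_mix = 22.5 J/K

Mole fractions: x_A = 1.99/3.9 = 0.51, x_B = 0.49.
ΔS_mix = −R(n_A ln x_A + n_B ln x_B) = −8.314 × (1.99 ln 0.51 + 1.91 ln 0.49) = 22.5 J/K.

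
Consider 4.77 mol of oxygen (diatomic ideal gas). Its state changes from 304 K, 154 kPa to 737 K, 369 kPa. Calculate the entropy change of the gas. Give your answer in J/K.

ΔS = 88.3 J/K

ΔS = nC_p ln(T₂/T₁) − nR ln(P₂/P₁), with C_p = 7R/2 = 29.1 J mol⁻¹ K⁻¹ for a diatomic ideal gas.
ΔS = 4.77 × [29.1 × ln(737/304) − 8.314 × ln(369/154)] = 88.3 J/K.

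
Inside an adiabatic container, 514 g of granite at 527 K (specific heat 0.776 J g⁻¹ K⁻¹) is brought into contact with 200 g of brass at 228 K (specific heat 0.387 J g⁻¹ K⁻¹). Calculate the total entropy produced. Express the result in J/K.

ΔS_total = 18.8 J/K

Energy balance: T_f = (m₁c₁T₁ + m₂c₂T₂)/(m₁c₁ + m₂c₂) = 478.41 K.
ΔS₁ = m₁c₁ ln(T_f/T₁) = 398.864 × ln(478.41/527) = -38.58 J/K.
ΔS₂ = m₂c₂ ln(T_f/T₂) = 77.4 × ln(478.41/228) = 57.36 J/K.
ΔS_total = -38.58 + 57.36 = 18.8 J/K.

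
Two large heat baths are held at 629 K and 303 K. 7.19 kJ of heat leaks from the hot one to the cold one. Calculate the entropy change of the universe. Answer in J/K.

ΔS_hot = −Q/T_H = −7190/629 = -11.43 J/K and ΔS_cold = +Q/T_C = 7190/303 = 23.73 J/K.
ΔS_total = -11.43 + 23.73 = 12.3 J/K, positive as the second law requires.

ΔS_total = 12.3 J/K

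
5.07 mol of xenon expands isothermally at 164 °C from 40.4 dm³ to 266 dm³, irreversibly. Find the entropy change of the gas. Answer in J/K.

ΔS_gas = 79.4 J/K

Entropy is a state function, so ΔS_gas depends only on the end states.
For an isothermal ideal gas ΔS_gas = nR ln(V₂/V₁) = 5.07 × 8.314 × ln(266/40.4) = 79.4 J/K.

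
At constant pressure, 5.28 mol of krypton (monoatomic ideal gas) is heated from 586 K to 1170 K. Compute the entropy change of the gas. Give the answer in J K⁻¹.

At constant pressure, ΔS = nC_p ln(T₂/T₁) with C_p = 5R/2 = 20.79 J mol⁻¹ K⁻¹.
ΔS = 5.28 × 20.79 × ln(1170/586) = 75.9 J/K.

ΔS = 75.9 J/K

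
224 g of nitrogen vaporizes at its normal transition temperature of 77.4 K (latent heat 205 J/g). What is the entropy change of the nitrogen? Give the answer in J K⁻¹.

ΔS = 593 J/K

Heat absorbed by the substance: Q = mL = 224 × 205 = 45920 J.
At constant T, ΔS = Q_rev/T = 45920 / 77.4 = 593 J/K.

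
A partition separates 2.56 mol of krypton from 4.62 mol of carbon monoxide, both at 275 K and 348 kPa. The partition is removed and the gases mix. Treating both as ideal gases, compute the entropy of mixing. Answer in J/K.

ΔS_mix = 38.9 J/K

Mole fractions: x_A = 2.56/7.18 = 0.357, x_B = 0.643.
ΔS_mix = −R(n_A ln x_A + n_B ln x_B) = −8.314 × (2.56 ln 0.357 + 4.62 ln 0.643) = 38.9 J/K.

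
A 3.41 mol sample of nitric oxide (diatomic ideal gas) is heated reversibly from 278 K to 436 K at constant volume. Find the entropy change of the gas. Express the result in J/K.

At constant volume, ΔS = nC_V ln(T₂/T₁) with C_V = 5R/2 = 20.79 J mol⁻¹ K⁻¹.
ΔS = 3.41 × 20.79 × ln(436/278) = 31.9 J/K.

ΔS = 31.9 J/K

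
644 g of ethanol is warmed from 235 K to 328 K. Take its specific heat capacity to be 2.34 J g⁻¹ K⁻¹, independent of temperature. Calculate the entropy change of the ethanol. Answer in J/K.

ΔS = ∫dQ_rev/T = m c ln(T₂/T₁) = 644 × 2.34 × ln(328/235) = 502 J/K.

ΔS = 502 J/K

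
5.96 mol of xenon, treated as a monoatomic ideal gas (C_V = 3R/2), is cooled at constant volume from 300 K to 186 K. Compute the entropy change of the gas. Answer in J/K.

ΔS = -35.5 J/K

At constant volume, ΔS = nC_V ln(T₂/T₁) with C_V = 3R/2 = 12.47 J mol⁻¹ K⁻¹.
ΔS = 5.96 × 12.47 × ln(186/300) = -35.5 J/K.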